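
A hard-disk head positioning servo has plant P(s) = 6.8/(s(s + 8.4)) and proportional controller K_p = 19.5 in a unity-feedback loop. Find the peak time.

T_p = 0.293 s

Closed-loop characteristic equation: s² + 8.4s + 132.6 = 0, so ω_n = 11.52 rad/s and ζ = 8.4/(2·11.52) = 0.3647.
Damped frequency ω_d = ω_n√(1−ζ²) = 10.72 rad/s, so peak time T_p = π/ω_d = 0.293 s.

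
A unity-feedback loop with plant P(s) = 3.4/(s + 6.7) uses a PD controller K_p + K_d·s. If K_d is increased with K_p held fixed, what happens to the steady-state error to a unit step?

unchanged

At s = 0 the derivative term contributes nothing: C(0) = K_p regardless of K_d, so K_pos = K_p·P(0) and e_ss are unchanged.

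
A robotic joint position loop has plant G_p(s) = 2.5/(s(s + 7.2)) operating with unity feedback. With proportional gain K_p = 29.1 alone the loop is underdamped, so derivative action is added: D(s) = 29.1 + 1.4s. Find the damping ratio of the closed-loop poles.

ζ = 0.627

Forward path: (29.1 + 1.4s)·2.5/(s(s+7.2)). The closed-loop characteristic equation is s² + (7.2 + 2.5·1.4)s + 2.5·29.1 = 0.
That is s² + 10.7s + 72.75 = 0, so ω_n = 8.529 rad/s and ζ = 10.7/(2·8.529) = 0.6272.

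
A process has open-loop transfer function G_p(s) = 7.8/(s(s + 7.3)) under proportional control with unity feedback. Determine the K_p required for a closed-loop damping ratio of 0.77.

Closed-loop characteristic equation: s² + 7.3s + K_p·7.8 = 0.
So ω_n = √(7.8K_p) and 2ζω_n = 7.3, giving ζ = 7.3/(2√(7.8K_p)).
Setting ζ = 0.77: √(7.8K_p) = 7.3/(2·0.77) = 4.74, so K_p = 22.47/7.8 = 2.88.

K_p = 2.88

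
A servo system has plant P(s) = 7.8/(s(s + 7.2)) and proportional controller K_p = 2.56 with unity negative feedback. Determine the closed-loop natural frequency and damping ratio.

ω_n = 4.47 rad/s, ζ = 0.806

1 + K_p·P(s) = 0 gives s² + 7.2s + 19.97 = 0.
So ω_n² = 19.97 ⇒ ω_n = 4.469 rad/s, and ζ = 7.2/(2ω_n) = 0.806.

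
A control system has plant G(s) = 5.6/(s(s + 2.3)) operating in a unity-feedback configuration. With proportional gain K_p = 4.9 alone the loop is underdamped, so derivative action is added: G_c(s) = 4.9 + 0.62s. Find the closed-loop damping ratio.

ζ = 0.551

Forward path: (4.9 + 0.62s)·5.6/(s(s+2.3)). The closed-loop characteristic equation is s² + (2.3 + 5.6·0.62)s + 5.6·4.9 = 0.
That is s² + 5.772s + 27.44 = 0, so ω_n = 5.238 rad/s and ζ = 5.772/(2·5.238) = 0.5509.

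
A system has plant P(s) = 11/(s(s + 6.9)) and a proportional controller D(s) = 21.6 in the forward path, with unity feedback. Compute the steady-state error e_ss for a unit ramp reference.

The loop has one pole at the origin (type 1). Velocity error constant K_v = lim_{s→0} s·D(s)P(s) = 21.6·11/6.9 = 34.43.
Steady-state error to a unit ramp: e_ss = 1/K_v = 0.029.

0.029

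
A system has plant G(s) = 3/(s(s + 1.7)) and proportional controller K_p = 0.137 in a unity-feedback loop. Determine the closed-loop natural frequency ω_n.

1 + K_p·G(s) = 0 gives s² + 1.7s + 0.411 = 0.
So ω_n² = 0.411 ⇒ ω_n = 0.6411 rad/s, and ζ = 1.7/(2ω_n) = 1.33.

ω_n = 0.641 rad/s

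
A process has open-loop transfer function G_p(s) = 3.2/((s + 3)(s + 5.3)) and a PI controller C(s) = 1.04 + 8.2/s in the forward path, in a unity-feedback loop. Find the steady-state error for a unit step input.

0

The open loop C(s)G_p(s) has a pole at the origin (type 1), so the static position error constant is infinite and e_ss = 1/(1+∞) = 0.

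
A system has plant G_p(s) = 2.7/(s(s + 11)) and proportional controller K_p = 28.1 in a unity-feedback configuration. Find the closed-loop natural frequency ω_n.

ω_n = 8.71 rad/s

1 + K_p·G_p(s) = 0 gives s² + 11s + 75.87 = 0.
Matching s² + 2ζω_n s + ω_n²: ω_n = √75.87 = 8.71 rad/s and 2ζω_n = 11, so ζ = 11/(2·8.71) = 0.631.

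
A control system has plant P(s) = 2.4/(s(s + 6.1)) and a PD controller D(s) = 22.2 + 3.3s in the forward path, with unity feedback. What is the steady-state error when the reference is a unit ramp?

The loop has one pole at the origin (type 1). Velocity error constant K_v = lim_{s→0} s·D(s)P(s) = 22.2·2.4/6.1 = 8.734.
Steady-state error to a unit ramp: e_ss = 1/K_v = 0.114.

0.114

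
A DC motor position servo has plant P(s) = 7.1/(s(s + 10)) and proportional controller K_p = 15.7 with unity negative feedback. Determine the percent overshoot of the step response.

18.5%

Closed-loop characteristic equation: s² + 10s + 111.5 = 0, so ω_n = 10.56 rad/s and ζ = 10/(2·10.56) = 0.4736.
%OS = 100·exp(−πζ/√(1−ζ²)) = 100·exp(−π·0.4736/√0.7757) = 18.5%.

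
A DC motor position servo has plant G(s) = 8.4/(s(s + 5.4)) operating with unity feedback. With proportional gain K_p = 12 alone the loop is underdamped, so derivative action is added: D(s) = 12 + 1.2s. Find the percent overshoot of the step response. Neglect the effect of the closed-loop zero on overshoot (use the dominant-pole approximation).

2.23%

Forward path: (12 + 1.2s)·8.4/(s(s+5.4)). The closed-loop characteristic equation is s² + (5.4 + 8.4·1.2)s + 8.4·12 = 0.
That is s² + 15.48s + 100.8 = 0, so ω_n = 10.04 rad/s and ζ = 15.48/(2·10.04) = 0.7709.
%OS = 100·exp(−πζ/√(1−ζ²)) = 2.23%.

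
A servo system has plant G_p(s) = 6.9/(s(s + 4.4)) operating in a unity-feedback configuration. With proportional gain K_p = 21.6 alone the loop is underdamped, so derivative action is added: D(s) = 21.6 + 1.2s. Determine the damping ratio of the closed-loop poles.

ζ = 0.519

Forward path: (21.6 + 1.2s)·6.9/(s(s+4.4)). The closed-loop characteristic equation is s² + (4.4 + 6.9·1.2)s + 6.9·21.6 = 0.
That is s² + 12.68s + 149 = 0, so ω_n = 12.21 rad/s and ζ = 12.68/(2·12.21) = 0.5193.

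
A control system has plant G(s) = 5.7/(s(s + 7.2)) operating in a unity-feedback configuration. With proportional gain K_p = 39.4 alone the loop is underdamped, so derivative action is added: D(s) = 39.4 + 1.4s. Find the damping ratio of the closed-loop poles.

ζ = 0.506

Forward path: (39.4 + 1.4s)·5.7/(s(s+7.2)). The closed-loop characteristic equation is s² + (7.2 + 5.7·1.4)s + 5.7·39.4 = 0.
That is s² + 15.18s + 224.6 = 0, so ω_n = 14.99 rad/s and ζ = 15.18/(2·14.99) = 0.5065.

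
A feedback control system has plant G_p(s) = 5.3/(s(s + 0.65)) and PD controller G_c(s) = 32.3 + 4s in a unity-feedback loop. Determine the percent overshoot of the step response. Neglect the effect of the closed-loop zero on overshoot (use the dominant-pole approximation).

Forward path: (32.3 + 4s)·5.3/(s(s+0.65)). The closed-loop characteristic equation is s² + (0.65 + 5.3·4)s + 5.3·32.3 = 0.
That is s² + 21.85s + 171.2 = 0, so ω_n = 13.08 rad/s and ζ = 21.85/(2·13.08) = 0.835.
%OS = 100·exp(−πζ/√(1−ζ²)) = 0.85%.

0.85%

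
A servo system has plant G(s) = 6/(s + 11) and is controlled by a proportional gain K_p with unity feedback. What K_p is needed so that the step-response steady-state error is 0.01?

Steady-state error for a unit step on this type-0 loop is 1/(1 + K_p·G(0)).
G(0) = 0.5455. Require 1/(1 + K_p·0.5455) = 0.01, so 1 + 0.5455·K_p = 100.
K_p = (100 − 1)/0.5455 = 182.

K_p = 182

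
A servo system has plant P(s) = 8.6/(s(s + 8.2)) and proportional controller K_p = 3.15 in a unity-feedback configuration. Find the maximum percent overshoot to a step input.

1.8%

From 1 + K_pP(s) = 0: s² + 8.2s + 27.09 = 0 ⇒ ω_n = 5.205, ζ = 0.7877.
%OS = 100·exp(−πζ/√(1−ζ²)) = 100·exp(−π·0.7877/√0.3795) = 1.8%.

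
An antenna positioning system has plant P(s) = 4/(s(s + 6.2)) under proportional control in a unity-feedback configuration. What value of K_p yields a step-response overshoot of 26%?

K_p = 15.5

From %OS = 100·exp(−πζ/√(1−ζ²)) = 26%, ζ = −ln(0.26)/√(π²+ln²(0.26)) = 0.3941.
Characteristic equation s² + 6.2s + 4K_p = 0 gives ζ = 6.2/(2√(4K_p)).
Setting ζ = 0.3941: √(4K_p) = 6.2/(2·0.3941) = 7.866, so K_p = 61.88/4 = 15.5.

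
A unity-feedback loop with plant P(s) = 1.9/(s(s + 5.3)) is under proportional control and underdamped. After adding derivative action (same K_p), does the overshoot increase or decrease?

decrease

With PD the characteristic equation becomes s² + (a + K·K_d)s + K·K_p = 0; the damping term grows, ζ rises, overshoot falls.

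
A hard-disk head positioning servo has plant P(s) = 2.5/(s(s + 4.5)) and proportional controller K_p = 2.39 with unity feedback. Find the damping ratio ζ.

The closed-loop denominator is s(s+4.5) + 2.39·2.5 = s² + 4.5s + 5.975.
So ω_n² = 5.975 ⇒ ω_n = 2.444 rad/s, and ζ = 4.5/(2ω_n) = 0.92.

ζ = 0.92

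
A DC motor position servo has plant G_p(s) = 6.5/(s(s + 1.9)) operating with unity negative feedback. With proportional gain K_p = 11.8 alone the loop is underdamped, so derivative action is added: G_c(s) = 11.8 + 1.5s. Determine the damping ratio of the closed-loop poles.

ζ = 0.665

Forward path: (11.8 + 1.5s)·6.5/(s(s+1.9)). The closed-loop characteristic equation is s² + (1.9 + 6.5·1.5)s + 6.5·11.8 = 0.
That is s² + 11.65s + 76.7 = 0, so ω_n = 8.758 rad/s and ζ = 11.65/(2·8.758) = 0.6651.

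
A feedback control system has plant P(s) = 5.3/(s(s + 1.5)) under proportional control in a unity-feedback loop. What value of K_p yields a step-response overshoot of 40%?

K_p = 1.35

From %OS = 100·exp(−πζ/√(1−ζ²)) = 40%, ζ = −ln(0.4)/√(π²+ln²(0.4)) = 0.28.
Characteristic equation s² + 1.5s + 5.3K_p = 0 gives ζ = 1.5/(2√(5.3K_p)).
Setting ζ = 0.28: √(5.3K_p) = 1.5/(2·0.28) = 2.679, so K_p = 7.175/5.3 = 1.35.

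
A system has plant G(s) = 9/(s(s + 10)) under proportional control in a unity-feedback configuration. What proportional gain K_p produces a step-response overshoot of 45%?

K_p = 45.8

From %OS = 100·exp(−πζ/√(1−ζ²)) = 45%, ζ = −ln(0.45)/√(π²+ln²(0.45)) = 0.2463.
Characteristic equation s² + 10s + 9K_p = 0 gives ζ = 10/(2√(9K_p)).
Setting ζ = 0.2463: √(9K_p) = 10/(2·0.2463) = 20.3, so K_p = 412/9 = 45.8.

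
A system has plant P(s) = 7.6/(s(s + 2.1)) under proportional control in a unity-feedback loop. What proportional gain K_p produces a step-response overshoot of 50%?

From %OS = 100·exp(−πζ/√(1−ζ²)) = 50%, ζ = −ln(0.5)/√(π²+ln²(0.5)) = 0.2155.
Characteristic equation s² + 2.1s + 7.6K_p = 0 gives ζ = 2.1/(2√(7.6K_p)).
Setting ζ = 0.2155: √(7.6K_p) = 2.1/(2·0.2155) = 4.873, so K_p = 23.75/7.6 = 3.13.

K_p = 3.13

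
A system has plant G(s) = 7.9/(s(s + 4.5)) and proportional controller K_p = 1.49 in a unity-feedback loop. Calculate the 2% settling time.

T_s ≈ 1.78 s

From 1 + K_pG(s) = 0: s² + 4.5s + 11.77 = 0 ⇒ ω_n = 3.431, ζ = 0.6558.
2% settling time T_s ≈ 4/(ζω_n) = 4/2.25 = 1.78 s.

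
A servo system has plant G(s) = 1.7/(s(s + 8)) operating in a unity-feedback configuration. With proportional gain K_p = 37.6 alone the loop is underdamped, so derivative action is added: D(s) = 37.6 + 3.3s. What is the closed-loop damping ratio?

Forward path: (37.6 + 3.3s)·1.7/(s(s+8)). The closed-loop characteristic equation is s² + (8 + 1.7·3.3)s + 1.7·37.6 = 0.
That is s² + 13.61s + 63.92 = 0, so ω_n = 7.995 rad/s and ζ = 13.61/(2·7.995) = 0.8512.

ζ = 0.851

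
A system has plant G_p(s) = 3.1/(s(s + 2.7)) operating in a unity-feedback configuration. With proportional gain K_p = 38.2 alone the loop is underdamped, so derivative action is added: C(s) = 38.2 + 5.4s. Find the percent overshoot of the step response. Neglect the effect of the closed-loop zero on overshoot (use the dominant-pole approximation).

0.195%

Forward path: (38.2 + 5.4s)·3.1/(s(s+2.7)). The closed-loop characteristic equation is s² + (2.7 + 3.1·5.4)s + 3.1·38.2 = 0.
That is s² + 19.44s + 118.4 = 0, so ω_n = 10.88 rad/s and ζ = 19.44/(2·10.88) = 0.8932.
%OS = 100·exp(−πζ/√(1−ζ²)) = 0.195%.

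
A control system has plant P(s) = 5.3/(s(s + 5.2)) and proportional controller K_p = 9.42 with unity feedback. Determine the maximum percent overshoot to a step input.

28.8%

Closed-loop characteristic equation: s² + 5.2s + 49.93 = 0, so ω_n = 7.066 rad/s and ζ = 5.2/(2·7.066) = 0.368.
%OS = 100·exp(−πζ/√(1−ζ²)) = 100·exp(−π·0.368/√0.8646) = 28.8%.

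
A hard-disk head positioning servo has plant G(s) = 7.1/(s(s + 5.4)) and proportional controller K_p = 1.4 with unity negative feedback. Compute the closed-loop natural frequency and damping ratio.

ω_n = 3.15 rad/s, ζ = 0.856

With unity feedback the closed-loop characteristic equation is s² + 5.4s + 1.4·7.1 = s² + 5.4s + 9.94 = 0.
Matching s² + 2ζω_n s + ω_n²: ω_n = √9.94 = 3.153 rad/s and 2ζω_n = 5.4, so ζ = 5.4/(2·3.153) = 0.856.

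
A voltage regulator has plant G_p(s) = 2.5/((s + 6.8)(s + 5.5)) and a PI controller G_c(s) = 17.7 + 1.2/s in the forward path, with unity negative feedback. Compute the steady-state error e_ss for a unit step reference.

The open loop G_c(s)G_p(s) has a pole at the origin (type 1), so the static position error constant is infinite and e_ss = 1/(1+∞) = 0.

0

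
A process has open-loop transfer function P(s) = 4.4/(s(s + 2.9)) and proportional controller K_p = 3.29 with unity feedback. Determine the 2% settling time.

Closed-loop characteristic equation: s² + 2.9s + 14.48 = 0, so ω_n = 3.805 rad/s and ζ = 2.9/(2·3.805) = 0.3811.
2% settling time T_s ≈ 4/(ζω_n) = 4/1.45 = 2.76 s.

T_s ≈ 2.76 s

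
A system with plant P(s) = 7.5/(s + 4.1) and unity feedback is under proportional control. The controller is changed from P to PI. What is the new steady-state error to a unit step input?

0

The integrator makes K_pos = lim_{s→0} C(s)G(s) infinite, so e_ss = 1/(1+K_pos) = 0.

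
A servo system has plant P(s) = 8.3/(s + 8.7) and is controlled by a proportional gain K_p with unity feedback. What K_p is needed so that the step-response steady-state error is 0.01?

Steady-state error for a unit step on this type-0 loop is 1/(1 + K_p·P(0)).
P(0) = 0.954. Require 1/(1 + K_p·0.954) = 0.01, so 1 + 0.954·K_p = 100.
K_p = (100 − 1)/0.954 = 104.

K_p = 104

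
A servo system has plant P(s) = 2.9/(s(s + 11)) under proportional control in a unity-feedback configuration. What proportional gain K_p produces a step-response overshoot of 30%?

K_p = 81.5

From %OS = 100·exp(−πζ/√(1−ζ²)) = 30%, ζ = −ln(0.3)/√(π²+ln²(0.3)) = 0.3579.
Characteristic equation s² + 11s + 2.9K_p = 0 gives ζ = 11/(2√(2.9K_p)).
Setting ζ = 0.3579: √(2.9K_p) = 11/(2·0.3579) = 15.37, so K_p = 236.2/2.9 = 81.5.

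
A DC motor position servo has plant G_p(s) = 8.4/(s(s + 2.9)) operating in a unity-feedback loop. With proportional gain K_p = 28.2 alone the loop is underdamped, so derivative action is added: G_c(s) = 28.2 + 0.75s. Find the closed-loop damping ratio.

Forward path: (28.2 + 0.75s)·8.4/(s(s+2.9)). The closed-loop characteristic equation is s² + (2.9 + 8.4·0.75)s + 8.4·28.2 = 0.
That is s² + 9.2s + 236.9 = 0, so ω_n = 15.39 rad/s and ζ = 9.2/(2·15.39) = 0.2989.

ζ = 0.299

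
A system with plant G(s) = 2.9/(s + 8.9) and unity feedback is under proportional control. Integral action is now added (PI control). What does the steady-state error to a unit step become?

The integrator makes K_pos = lim_{s→0} C(s)G(s) infinite, so e_ss = 1/(1+K_pos) = 0.

0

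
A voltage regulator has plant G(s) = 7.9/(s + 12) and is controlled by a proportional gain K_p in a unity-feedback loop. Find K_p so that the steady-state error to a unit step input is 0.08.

Steady-state error for a unit step on this type-0 loop is 1/(1 + K_p·G(0)).
G(0) = 0.6583. Require 1/(1 + K_p·0.6583) = 0.08, so 1 + 0.6583·K_p = 12.5.
K_p = (12.5 − 1)/0.6583 = 17.5.

K_p = 17.5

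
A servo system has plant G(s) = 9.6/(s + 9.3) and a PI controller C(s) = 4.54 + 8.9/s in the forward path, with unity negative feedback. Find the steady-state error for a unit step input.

The open loop C(s)G(s) has a pole at the origin (type 1), so the static position error constant is infinite and e_ss = 1/(1+∞) = 0.

0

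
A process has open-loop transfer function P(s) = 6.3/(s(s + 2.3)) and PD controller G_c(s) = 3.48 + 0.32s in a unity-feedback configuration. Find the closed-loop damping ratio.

ζ = 0.461

Forward path: (3.48 + 0.32s)·6.3/(s(s+2.3)). The closed-loop characteristic equation is s² + (2.3 + 6.3·0.32)s + 6.3·3.48 = 0.
That is s² + 4.316s + 21.92 = 0, so ω_n = 4.682 rad/s and ζ = 4.316/(2·4.682) = 0.4609.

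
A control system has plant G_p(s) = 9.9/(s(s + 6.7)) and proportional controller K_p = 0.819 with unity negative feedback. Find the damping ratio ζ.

ζ = 1.18

The closed-loop denominator is s(s+6.7) + 0.819·9.9 = s² + 6.7s + 8.108.
So ω_n² = 8.108 ⇒ ω_n = 2.847 rad/s, and ζ = 6.7/(2ω_n) = 1.18.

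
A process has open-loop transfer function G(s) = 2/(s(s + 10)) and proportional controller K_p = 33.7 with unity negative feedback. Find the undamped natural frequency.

1 + K_p·G(s) = 0 gives s² + 10s + 67.4 = 0.
Matching s² + 2ζω_n s + ω_n²: ω_n = √67.4 = 8.21 rad/s and 2ζω_n = 10, so ζ = 10/(2·8.21) = 0.609.

ω_n = 8.21 rad/s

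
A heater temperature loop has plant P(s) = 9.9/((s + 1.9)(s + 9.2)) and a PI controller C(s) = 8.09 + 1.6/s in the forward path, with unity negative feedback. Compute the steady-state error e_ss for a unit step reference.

The open loop C(s)P(s) has a pole at the origin (type 1), so the static position error constant is infinite and e_ss = 1/(1+∞) = 0.

0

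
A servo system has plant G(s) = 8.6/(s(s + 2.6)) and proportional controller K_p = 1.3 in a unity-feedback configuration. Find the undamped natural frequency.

With unity feedback the closed-loop characteristic equation is s² + 2.6s + 1.3·8.6 = s² + 2.6s + 11.18 = 0.
So ω_n² = 11.18 ⇒ ω_n = 3.344 rad/s, and ζ = 2.6/(2ω_n) = 0.389.

ω_n = 3.34 rad/s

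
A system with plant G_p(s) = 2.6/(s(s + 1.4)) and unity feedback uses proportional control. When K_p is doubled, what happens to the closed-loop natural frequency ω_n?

ω_n = √(2.6·K_p), which grows with K_p.

increase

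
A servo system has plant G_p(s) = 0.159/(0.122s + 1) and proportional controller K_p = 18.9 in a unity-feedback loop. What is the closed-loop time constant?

Closed loop: T(s) = K_p·G_p/(1+K_p·G_p) = 3.005/(0.122s + 1 + 3.005), with pole at s = −(1 + 3.005)/0.122 = −32.83.
Closed-loop time constant τ = 1/32.83 = 0.0305 s.

τ = 0.0305 s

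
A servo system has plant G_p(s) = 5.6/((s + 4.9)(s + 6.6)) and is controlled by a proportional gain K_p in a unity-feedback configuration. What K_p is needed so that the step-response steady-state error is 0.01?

For a type-0 loop with proportional control, e_ss = 1/(1 + K_p·G_p(0)).
G_p(0) = 0.1732. Require 1/(1 + K_p·0.1732) = 0.01, so 1 + 0.1732·K_p = 100.
K_p = (100 − 1)/0.1732 = 572.

K_p = 572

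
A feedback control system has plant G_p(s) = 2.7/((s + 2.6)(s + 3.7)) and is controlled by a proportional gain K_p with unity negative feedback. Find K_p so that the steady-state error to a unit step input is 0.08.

K_p = 41

Steady-state error for a unit step on this type-0 loop is 1/(1 + K_p·G_p(0)).
G_p(0) = 0.2807. Require 1/(1 + K_p·0.2807) = 0.08, so 1 + 0.2807·K_p = 12.5.
K_p = (12.5 − 1)/0.2807 = 41.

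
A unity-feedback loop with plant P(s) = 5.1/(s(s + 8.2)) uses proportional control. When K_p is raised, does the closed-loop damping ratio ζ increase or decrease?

ζ = 8.2/(2√(5.1K_p)); increasing K_p raises the denominator, so ζ falls.

decrease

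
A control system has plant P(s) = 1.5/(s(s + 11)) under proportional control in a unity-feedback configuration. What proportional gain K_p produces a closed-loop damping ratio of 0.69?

K_p = 42.4

Closed-loop characteristic equation: s² + 11s + K_p·1.5 = 0.
So ω_n = √(1.5K_p) and 2ζω_n = 11, giving ζ = 11/(2√(1.5K_p)).
Setting ζ = 0.69: √(1.5K_p) = 11/(2·0.69) = 7.971, so K_p = 63.54/1.5 = 42.4.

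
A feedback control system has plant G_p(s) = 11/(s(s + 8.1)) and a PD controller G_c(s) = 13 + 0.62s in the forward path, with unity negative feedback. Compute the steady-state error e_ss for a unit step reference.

0

The open loop G_c(s)G_p(s) has a pole at the origin (type 1), so the static position error constant is infinite and e_ss = 1/(1+∞) = 0.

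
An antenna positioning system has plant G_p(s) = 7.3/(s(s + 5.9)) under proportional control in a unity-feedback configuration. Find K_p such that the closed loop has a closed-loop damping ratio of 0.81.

K_p = 1.82

Closed-loop characteristic equation: s² + 5.9s + K_p·7.3 = 0.
So ω_n = √(7.3K_p) and 2ζω_n = 5.9, giving ζ = 5.9/(2√(7.3K_p)).
Setting ζ = 0.81: √(7.3K_p) = 5.9/(2·0.81) = 3.642, so K_p = 13.26/7.3 = 1.82.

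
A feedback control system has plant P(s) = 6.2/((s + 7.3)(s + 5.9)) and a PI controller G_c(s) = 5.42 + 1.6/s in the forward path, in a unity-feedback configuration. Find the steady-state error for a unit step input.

The open loop G_c(s)P(s) has a pole at the origin (type 1), so the static position error constant is infinite and e_ss = 1/(1+∞) = 0.

0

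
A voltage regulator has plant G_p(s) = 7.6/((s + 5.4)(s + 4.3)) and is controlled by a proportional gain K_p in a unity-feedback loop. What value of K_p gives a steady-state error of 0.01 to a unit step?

For a type-0 loop with proportional control, e_ss = 1/(1 + K_p·G_p(0)).
G_p(0) = 0.3273. Require 1/(1 + K_p·0.3273) = 0.01, so 1 + 0.3273·K_p = 100.
K_p = (100 − 1)/0.3273 = 302.

K_p = 302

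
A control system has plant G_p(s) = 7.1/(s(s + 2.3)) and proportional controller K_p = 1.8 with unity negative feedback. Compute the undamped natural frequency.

The closed-loop denominator is s(s+2.3) + 1.8·7.1 = s² + 2.3s + 12.78.
Matching s² + 2ζω_n s + ω_n²: ω_n = √12.78 = 3.575 rad/s and 2ζω_n = 2.3, so ζ = 2.3/(2·3.575) = 0.322.

ω_n = 3.57 rad/s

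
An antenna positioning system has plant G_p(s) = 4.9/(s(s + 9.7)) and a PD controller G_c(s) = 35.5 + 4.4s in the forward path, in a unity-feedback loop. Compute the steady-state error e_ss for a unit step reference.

The open loop G_c(s)G_p(s) has a pole at the origin (type 1), so the static position error constant is infinite and e_ss = 1/(1+∞) = 0.

0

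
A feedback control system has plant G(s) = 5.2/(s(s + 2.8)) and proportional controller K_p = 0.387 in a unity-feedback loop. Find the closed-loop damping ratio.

ζ = 0.987

1 + K_p·G(s) = 0 gives s² + 2.8s + 2.012 = 0.
So ω_n² = 2.012 ⇒ ω_n = 1.419 rad/s, and ζ = 2.8/(2ω_n) = 0.987.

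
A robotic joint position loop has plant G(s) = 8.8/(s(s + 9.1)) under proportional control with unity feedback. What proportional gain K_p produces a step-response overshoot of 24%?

K_p = 13.8

From %OS = 100·exp(−πζ/√(1−ζ²)) = 24%, ζ = −ln(0.24)/√(π²+ln²(0.24)) = 0.4136.
Characteristic equation s² + 9.1s + 8.8K_p = 0 gives ζ = 9.1/(2√(8.8K_p)).
Setting ζ = 0.4136: √(8.8K_p) = 9.1/(2·0.4136) = 11, so K_p = 121/8.8 = 13.8.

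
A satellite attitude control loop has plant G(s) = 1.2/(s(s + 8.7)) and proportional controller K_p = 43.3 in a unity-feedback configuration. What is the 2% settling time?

T_s ≈ 0.92 s

From 1 + K_pG(s) = 0: s² + 8.7s + 51.96 = 0 ⇒ ω_n = 7.208, ζ = 0.6035.
2% settling time T_s ≈ 4/(ζω_n) = 4/4.35 = 0.92 s.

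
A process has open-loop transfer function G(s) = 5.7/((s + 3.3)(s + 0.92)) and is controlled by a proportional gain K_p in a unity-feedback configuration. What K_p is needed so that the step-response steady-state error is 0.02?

K_p = 26.1

Steady-state error for a unit step on this type-0 loop is 1/(1 + K_p·G(0)).
G(0) = 1.877. Require 1/(1 + K_p·1.877) = 0.02, so 1 + 1.877·K_p = 50.
K_p = (50 − 1)/1.877 = 26.1.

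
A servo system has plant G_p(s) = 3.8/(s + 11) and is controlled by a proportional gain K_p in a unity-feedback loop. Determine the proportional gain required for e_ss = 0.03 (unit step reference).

K_p = 93.6

Steady-state error for a unit step on this type-0 loop is 1/(1 + K_p·G_p(0)).
G_p(0) = 0.3455. Require 1/(1 + K_p·0.3455) = 0.03, so 1 + 0.3455·K_p = 33.33.
K_p = (33.33 − 1)/0.3455 = 93.6.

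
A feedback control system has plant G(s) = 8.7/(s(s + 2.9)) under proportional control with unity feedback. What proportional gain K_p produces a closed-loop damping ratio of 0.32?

Closed-loop characteristic equation: s² + 2.9s + K_p·8.7 = 0.
So ω_n = √(8.7K_p) and 2ζω_n = 2.9, giving ζ = 2.9/(2√(8.7K_p)).
Setting ζ = 0.32: √(8.7K_p) = 2.9/(2·0.32) = 4.531, so K_p = 20.53/8.7 = 2.36.

K_p = 2.36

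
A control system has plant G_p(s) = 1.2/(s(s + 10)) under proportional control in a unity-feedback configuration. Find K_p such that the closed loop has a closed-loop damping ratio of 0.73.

K_p = 39.1

Closed-loop characteristic equation: s² + 10s + K_p·1.2 = 0.
So ω_n = √(1.2K_p) and 2ζω_n = 10, giving ζ = 10/(2√(1.2K_p)).
Setting ζ = 0.73: √(1.2K_p) = 10/(2·0.73) = 6.849, so K_p = 46.91/1.2 = 39.1.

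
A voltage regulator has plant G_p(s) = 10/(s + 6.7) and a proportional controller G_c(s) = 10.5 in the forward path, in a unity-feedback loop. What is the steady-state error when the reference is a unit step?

The loop is type 0. Static position error constant K_pos = G_c(0)·G_p(0) = 10.5·1.493 = 15.67.
Steady-state error to a unit step: e_ss = 1/(1+K_pos) = 1/16.67 = 0.06.

0.06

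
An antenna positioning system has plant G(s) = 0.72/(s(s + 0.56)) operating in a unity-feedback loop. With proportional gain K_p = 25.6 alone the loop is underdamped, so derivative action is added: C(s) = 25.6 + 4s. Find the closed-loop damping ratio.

Forward path: (25.6 + 4s)·0.72/(s(s+0.56)). The closed-loop characteristic equation is s² + (0.56 + 0.72·4)s + 0.72·25.6 = 0.
That is s² + 3.44s + 18.43 = 0, so ω_n = 4.293 rad/s and ζ = 3.44/(2·4.293) = 0.4006.

ζ = 0.401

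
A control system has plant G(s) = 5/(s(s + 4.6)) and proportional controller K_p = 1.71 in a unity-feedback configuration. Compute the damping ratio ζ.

ζ = 0.787

With unity feedback the closed-loop characteristic equation is s² + 4.6s + 1.71·5 = s² + 4.6s + 8.55 = 0.
So ω_n² = 8.55 ⇒ ω_n = 2.924 rad/s, and ζ = 4.6/(2ω_n) = 0.787.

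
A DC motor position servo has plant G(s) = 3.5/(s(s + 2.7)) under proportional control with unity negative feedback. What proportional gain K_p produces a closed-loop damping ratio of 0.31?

K_p = 5.42

Closed-loop characteristic equation: s² + 2.7s + K_p·3.5 = 0.
So ω_n = √(3.5K_p) and 2ζω_n = 2.7, giving ζ = 2.7/(2√(3.5K_p)).
Setting ζ = 0.31: √(3.5K_p) = 2.7/(2·0.31) = 4.355, so K_p = 18.96/3.5 = 5.42.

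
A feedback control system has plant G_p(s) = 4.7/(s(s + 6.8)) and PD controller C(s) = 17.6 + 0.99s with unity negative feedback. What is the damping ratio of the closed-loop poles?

ζ = 0.63

Forward path: (17.6 + 0.99s)·4.7/(s(s+6.8)). The closed-loop characteristic equation is s² + (6.8 + 4.7·0.99)s + 4.7·17.6 = 0.
That is s² + 11.45s + 82.72 = 0, so ω_n = 9.095 rad/s and ζ = 11.45/(2·9.095) = 0.6296.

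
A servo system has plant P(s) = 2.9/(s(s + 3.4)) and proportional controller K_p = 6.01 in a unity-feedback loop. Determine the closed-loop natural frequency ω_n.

1 + K_p·P(s) = 0 gives s² + 3.4s + 17.43 = 0.
Matching s² + 2ζω_n s + ω_n²: ω_n = √17.43 = 4.175 rad/s and 2ζω_n = 3.4, so ζ = 3.4/(2·4.175) = 0.407.

ω_n = 4.17 rad/s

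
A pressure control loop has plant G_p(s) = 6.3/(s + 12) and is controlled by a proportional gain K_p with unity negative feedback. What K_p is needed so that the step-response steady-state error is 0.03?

K_p = 61.6

The loop is type 0, so e_ss(step) = 1/(1 + K_pos) with K_pos = K_p·G_p(0).
G_p(0) = 0.525. Require 1/(1 + K_p·0.525) = 0.03, so 1 + 0.525·K_p = 33.33.
K_p = (33.33 − 1)/0.525 = 61.6.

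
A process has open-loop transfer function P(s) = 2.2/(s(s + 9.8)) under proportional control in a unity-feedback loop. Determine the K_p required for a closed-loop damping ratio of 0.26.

K_p = 161

Closed-loop characteristic equation: s² + 9.8s + K_p·2.2 = 0.
So ω_n = √(2.2K_p) and 2ζω_n = 9.8, giving ζ = 9.8/(2√(2.2K_p)).
Setting ζ = 0.26: √(2.2K_p) = 9.8/(2·0.26) = 18.85, so K_p = 355.2/2.2 = 161.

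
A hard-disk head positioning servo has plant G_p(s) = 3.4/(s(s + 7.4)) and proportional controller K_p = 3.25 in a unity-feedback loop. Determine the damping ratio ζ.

ζ = 1.11

With unity feedback the closed-loop characteristic equation is s² + 7.4s + 3.25·3.4 = s² + 7.4s + 11.05 = 0.
Matching s² + 2ζω_n s + ω_n²: ω_n = √11.05 = 3.324 rad/s and 2ζω_n = 7.4, so ζ = 7.4/(2·3.324) = 1.11.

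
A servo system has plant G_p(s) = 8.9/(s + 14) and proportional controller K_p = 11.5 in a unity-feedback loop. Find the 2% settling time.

Closed-loop transfer function: T(s) = K_p·G_p(s)/(1 + K_p·G_p(s)) = 102.4/(s + 14 + 102.4) = 102.4/(s + 116.4).
Time constant τ = 1/116.4 = 0.008595 s, so the 2% settling time is about 4τ = 0.0344 s.

T_s ≈ 0.0344 s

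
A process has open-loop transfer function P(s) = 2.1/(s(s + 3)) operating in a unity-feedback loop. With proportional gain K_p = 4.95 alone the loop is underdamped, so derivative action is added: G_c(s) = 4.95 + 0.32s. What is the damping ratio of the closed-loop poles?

ζ = 0.569

Forward path: (4.95 + 0.32s)·2.1/(s(s+3)). The closed-loop characteristic equation is s² + (3 + 2.1·0.32)s + 2.1·4.95 = 0.
That is s² + 3.672s + 10.4 = 0, so ω_n = 3.224 rad/s and ζ = 3.672/(2·3.224) = 0.5695.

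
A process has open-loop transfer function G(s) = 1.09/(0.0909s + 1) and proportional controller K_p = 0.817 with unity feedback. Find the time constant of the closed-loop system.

Closed loop: T(s) = K_p·G/(1+K_p·G) = 0.8905/(0.0909s + 1 + 0.8905), with pole at s = −(1 + 0.8905)/0.0909 = −20.8.
Closed-loop time constant τ = 1/20.8 = 0.0481 s.

τ = 0.0481 s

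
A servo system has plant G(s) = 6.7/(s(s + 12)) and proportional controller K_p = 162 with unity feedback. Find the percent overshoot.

The closed-loop denominator s² + 12s + 1085 gives ω_n = √1085 = 32.95 and ζ = 12/(2ω_n) = 0.1821.
%OS = 100·exp(−πζ/√(1−ζ²)) = 100·exp(−π·0.1821/√0.9668) = 55.9%.

55.9%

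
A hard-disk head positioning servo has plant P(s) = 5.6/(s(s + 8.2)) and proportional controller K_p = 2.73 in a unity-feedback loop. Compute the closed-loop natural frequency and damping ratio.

ω_n = 3.91 rad/s, ζ = 1.05

The closed-loop denominator is s(s+8.2) + 2.73·5.6 = s² + 8.2s + 15.29.
Matching s² + 2ζω_n s + ω_n²: ω_n = √15.29 = 3.91 rad/s and 2ζω_n = 8.2, so ζ = 8.2/(2·3.91) = 1.05.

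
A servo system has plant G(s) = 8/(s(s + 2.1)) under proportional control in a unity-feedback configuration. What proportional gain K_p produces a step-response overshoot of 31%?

K_p = 1.13

From %OS = 100·exp(−πζ/√(1−ζ²)) = 31%, ζ = −ln(0.31)/√(π²+ln²(0.31)) = 0.3493.
Characteristic equation s² + 2.1s + 8K_p = 0 gives ζ = 2.1/(2√(8K_p)).
Setting ζ = 0.3493: √(8K_p) = 2.1/(2·0.3493) = 3.006, so K_p = 9.035/8 = 1.13.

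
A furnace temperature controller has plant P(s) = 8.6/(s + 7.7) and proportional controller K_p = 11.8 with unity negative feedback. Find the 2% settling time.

T_s ≈ 0.0366 s

Closed-loop transfer function: T(s) = K_p·P(s)/(1 + K_p·P(s)) = 101.5/(s + 7.7 + 101.5) = 101.5/(s + 109.2).
Time constant τ = 1/109.2 = 0.009159 s, so the 2% settling time is about 4τ = 0.0366 s.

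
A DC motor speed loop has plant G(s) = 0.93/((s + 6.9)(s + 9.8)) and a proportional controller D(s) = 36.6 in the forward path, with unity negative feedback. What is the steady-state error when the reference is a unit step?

The loop is type 0. Static position error constant K_pos = D(0)·G(0) = 36.6·0.01375 = 0.5034.
Steady-state error to a unit step: e_ss = 1/(1+K_pos) = 1/1.503 = 0.665.

0.665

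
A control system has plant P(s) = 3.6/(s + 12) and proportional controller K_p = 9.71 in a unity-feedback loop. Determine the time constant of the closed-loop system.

Closed-loop transfer function: T(s) = K_p·P(s)/(1 + K_p·P(s)) = 34.96/(s + 12 + 34.96) = 34.96/(s + 46.96).
Time constant τ = 1/46.96 = 0.0213 s.

τ = 0.0213 s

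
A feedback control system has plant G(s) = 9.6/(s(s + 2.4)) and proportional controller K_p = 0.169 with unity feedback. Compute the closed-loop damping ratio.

With unity feedback the closed-loop characteristic equation is s² + 2.4s + 0.169·9.6 = s² + 2.4s + 1.622 = 0.
So ω_n² = 1.622 ⇒ ω_n = 1.274 rad/s, and ζ = 2.4/(2ω_n) = 0.942.

ζ = 0.942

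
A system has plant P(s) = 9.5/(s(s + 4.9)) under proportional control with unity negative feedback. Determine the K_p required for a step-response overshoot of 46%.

K_p = 11

From %OS = 100·exp(−πζ/√(1−ζ²)) = 46%, ζ = −ln(0.46)/√(π²+ln²(0.46)) = 0.24.
Characteristic equation s² + 4.9s + 9.5K_p = 0 gives ζ = 4.9/(2√(9.5K_p)).
Setting ζ = 0.24: √(9.5K_p) = 4.9/(2·0.24) = 10.21, so K_p = 104.2/9.5 = 11.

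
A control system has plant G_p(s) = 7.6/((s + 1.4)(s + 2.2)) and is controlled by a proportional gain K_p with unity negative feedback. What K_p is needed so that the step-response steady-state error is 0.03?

K_p = 13.1

For a type-0 loop with proportional control, e_ss = 1/(1 + K_p·G_p(0)).
G_p(0) = 2.468. Require 1/(1 + K_p·2.468) = 0.03, so 1 + 2.468·K_p = 33.33.
K_p = (33.33 − 1)/2.468 = 13.1.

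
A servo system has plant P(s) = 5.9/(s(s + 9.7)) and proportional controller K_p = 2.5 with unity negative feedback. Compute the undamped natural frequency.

ω_n = 3.84 rad/s

1 + K_p·P(s) = 0 gives s² + 9.7s + 14.75 = 0.
Matching s² + 2ζω_n s + ω_n²: ω_n = √14.75 = 3.841 rad/s and 2ζω_n = 9.7, so ζ = 9.7/(2·3.841) = 1.26.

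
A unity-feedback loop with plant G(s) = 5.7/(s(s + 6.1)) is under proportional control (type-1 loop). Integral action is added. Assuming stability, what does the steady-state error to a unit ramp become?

0

The integrator raises the loop to type 2, so K_v → ∞ and e_ss to a ramp is zero.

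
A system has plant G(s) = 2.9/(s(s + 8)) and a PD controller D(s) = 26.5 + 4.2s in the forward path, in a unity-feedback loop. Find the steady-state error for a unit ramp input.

0.104

The loop has one pole at the origin (type 1). Velocity error constant K_v = lim_{s→0} s·D(s)G(s) = 26.5·2.9/8 = 9.606.
Steady-state error to a unit ramp: e_ss = 1/K_v = 0.104.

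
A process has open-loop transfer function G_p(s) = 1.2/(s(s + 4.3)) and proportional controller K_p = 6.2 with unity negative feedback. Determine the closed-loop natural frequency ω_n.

The closed-loop denominator is s(s+4.3) + 6.2·1.2 = s² + 4.3s + 7.44.
So ω_n² = 7.44 ⇒ ω_n = 2.728 rad/s, and ζ = 4.3/(2ω_n) = 0.788.

ω_n = 2.73 rad/s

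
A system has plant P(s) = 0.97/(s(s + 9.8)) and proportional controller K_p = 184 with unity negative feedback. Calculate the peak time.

Closed-loop characteristic equation: s² + 9.8s + 178.5 = 0, so ω_n = 13.36 rad/s and ζ = 9.8/(2·13.36) = 0.3668.
Damped frequency ω_d = ω_n√(1−ζ²) = 12.43 rad/s, so peak time T_p = π/ω_d = 0.253 s.

T_p = 0.253 s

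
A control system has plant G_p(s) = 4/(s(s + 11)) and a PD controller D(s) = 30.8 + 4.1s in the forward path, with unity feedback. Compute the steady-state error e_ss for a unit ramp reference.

The loop has one pole at the origin (type 1). Velocity error constant K_v = lim_{s→0} s·D(s)G_p(s) = 30.8·4/11 = 11.2.
Steady-state error to a unit ramp: e_ss = 1/K_v = 0.0893.

0.0893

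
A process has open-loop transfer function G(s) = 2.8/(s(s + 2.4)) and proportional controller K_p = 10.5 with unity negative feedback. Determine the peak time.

The closed-loop denominator s² + 2.4s + 29.4 gives ω_n = √29.4 = 5.422 and ζ = 2.4/(2ω_n) = 0.2213.
Damped frequency ω_d = ω_n√(1−ζ²) = 5.288 rad/s, so peak time T_p = π/ω_d = 0.594 s.

T_p = 0.594 s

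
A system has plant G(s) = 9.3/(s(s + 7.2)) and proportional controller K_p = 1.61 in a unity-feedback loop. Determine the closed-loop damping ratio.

1 + K_p·G(s) = 0 gives s² + 7.2s + 14.97 = 0.
So ω_n² = 14.97 ⇒ ω_n = 3.869 rad/s, and ζ = 7.2/(2ω_n) = 0.93.

ζ = 0.93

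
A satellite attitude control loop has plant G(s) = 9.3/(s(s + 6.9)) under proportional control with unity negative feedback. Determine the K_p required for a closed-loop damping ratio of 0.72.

Closed-loop characteristic equation: s² + 6.9s + K_p·9.3 = 0.
So ω_n = √(9.3K_p) and 2ζω_n = 6.9, giving ζ = 6.9/(2√(9.3K_p)).
Setting ζ = 0.72: √(9.3K_p) = 6.9/(2·0.72) = 4.792, so K_p = 22.96/9.3 = 2.47.

K_p = 2.47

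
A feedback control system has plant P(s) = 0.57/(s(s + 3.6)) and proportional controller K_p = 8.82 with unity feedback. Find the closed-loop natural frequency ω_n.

1 + K_p·P(s) = 0 gives s² + 3.6s + 5.027 = 0.
Matching s² + 2ζω_n s + ω_n²: ω_n = √5.027 = 2.242 rad/s and 2ζω_n = 3.6, so ζ = 3.6/(2·2.242) = 0.803.

ω_n = 2.24 rad/s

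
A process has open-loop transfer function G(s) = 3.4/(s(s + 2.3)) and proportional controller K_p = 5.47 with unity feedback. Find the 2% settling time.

Closed-loop characteristic equation: s² + 2.3s + 18.6 = 0, so ω_n = 4.313 rad/s and ζ = 2.3/(2·4.313) = 0.2667.
2% settling time T_s ≈ 4/(ζω_n) = 4/1.15 = 3.48 s.

T_s ≈ 3.48 s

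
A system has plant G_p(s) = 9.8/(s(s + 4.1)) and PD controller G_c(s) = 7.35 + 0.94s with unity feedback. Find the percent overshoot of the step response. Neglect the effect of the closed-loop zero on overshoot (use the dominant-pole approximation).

1.89%

Forward path: (7.35 + 0.94s)·9.8/(s(s+4.1)). The closed-loop characteristic equation is s² + (4.1 + 9.8·0.94)s + 9.8·7.35 = 0.
That is s² + 13.31s + 72.03 = 0, so ω_n = 8.487 rad/s and ζ = 13.31/(2·8.487) = 0.7843.
%OS = 100·exp(−πζ/√(1−ζ²)) = 1.89%.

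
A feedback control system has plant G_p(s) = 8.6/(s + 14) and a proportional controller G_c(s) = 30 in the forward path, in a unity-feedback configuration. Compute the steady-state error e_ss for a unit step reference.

0.0515

The loop is type 0. Static position error constant K_pos = G_c(0)·G_p(0) = 30·0.6143 = 18.43.
Steady-state error to a unit step: e_ss = 1/(1+K_pos) = 1/19.43 = 0.0515.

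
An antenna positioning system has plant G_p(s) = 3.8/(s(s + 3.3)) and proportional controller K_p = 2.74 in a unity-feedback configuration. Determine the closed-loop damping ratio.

ζ = 0.511

1 + K_p·G_p(s) = 0 gives s² + 3.3s + 10.41 = 0.
So ω_n² = 10.41 ⇒ ω_n = 3.227 rad/s, and ζ = 3.3/(2ω_n) = 0.511.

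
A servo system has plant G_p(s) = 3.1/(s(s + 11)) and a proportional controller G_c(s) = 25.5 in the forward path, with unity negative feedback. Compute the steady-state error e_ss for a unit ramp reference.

The loop has one pole at the origin (type 1). Velocity error constant K_v = lim_{s→0} s·G_c(s)G_p(s) = 25.5·3.1/11 = 7.186.
Steady-state error to a unit ramp: e_ss = 1/K_v = 0.139.

0.139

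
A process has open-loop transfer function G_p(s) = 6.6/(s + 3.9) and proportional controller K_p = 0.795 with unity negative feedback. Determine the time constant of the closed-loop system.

Closed-loop transfer function: T(s) = K_p·G_p(s)/(1 + K_p·G_p(s)) = 5.247/(s + 3.9 + 5.247) = 5.247/(s + 9.147).
Time constant τ = 1/9.147 = 0.109 s.

τ = 0.109 s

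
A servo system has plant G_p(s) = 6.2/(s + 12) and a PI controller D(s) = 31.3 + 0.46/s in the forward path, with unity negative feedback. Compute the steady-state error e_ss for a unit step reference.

The open loop D(s)G_p(s) has a pole at the origin (type 1), so the static position error constant is infinite and e_ss = 1/(1+∞) = 0.

0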